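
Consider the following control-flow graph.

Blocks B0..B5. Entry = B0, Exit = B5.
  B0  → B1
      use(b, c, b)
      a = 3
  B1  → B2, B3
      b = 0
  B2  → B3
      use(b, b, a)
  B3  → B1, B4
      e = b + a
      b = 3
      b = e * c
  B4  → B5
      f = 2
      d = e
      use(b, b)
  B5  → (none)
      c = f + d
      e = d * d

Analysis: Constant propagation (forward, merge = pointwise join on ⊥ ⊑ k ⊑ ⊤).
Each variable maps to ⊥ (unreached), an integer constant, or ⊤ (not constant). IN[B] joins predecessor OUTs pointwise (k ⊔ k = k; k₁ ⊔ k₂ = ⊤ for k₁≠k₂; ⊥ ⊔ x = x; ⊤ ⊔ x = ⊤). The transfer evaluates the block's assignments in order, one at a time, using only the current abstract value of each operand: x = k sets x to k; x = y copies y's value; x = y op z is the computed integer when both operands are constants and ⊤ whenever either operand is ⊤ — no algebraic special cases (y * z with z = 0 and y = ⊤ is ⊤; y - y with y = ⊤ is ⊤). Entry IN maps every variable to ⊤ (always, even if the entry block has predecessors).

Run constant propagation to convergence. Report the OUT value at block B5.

Answer: {a: 3, b: ⊤, c: 5, d: 3, e: 9, f: 2}

Trace:
Fixpoint table:
  B0:  IN=(all ⊤)  OUT={a:3; rest ⊤}
  B1:  IN={a:3; rest ⊤}  OUT={a:3, b:0; rest ⊤}
  B2:  IN={a:3, b:0; rest ⊤}  OUT={a:3, b:0; rest ⊤}
  B3:  IN={a:3, b:0; rest ⊤}  OUT={a:3, e:3; rest ⊤}
  B4:  IN={a:3, e:3; rest ⊤}  OUT={a:3, d:3, e:3, f:2; rest ⊤}
  B5:  IN={a:3, d:3, e:3, f:2; rest ⊤}  OUT={a:3, c:5, d:3, e:9, f:2; rest ⊤}

Merge at B5: IN[B5] = OUT[B4] = {a: 3, b: ⊤, c: ⊤, d: 3, e: 3, f: 2}
Applying B5's transfer function to that IN value gives OUT[B5] (row B5 above).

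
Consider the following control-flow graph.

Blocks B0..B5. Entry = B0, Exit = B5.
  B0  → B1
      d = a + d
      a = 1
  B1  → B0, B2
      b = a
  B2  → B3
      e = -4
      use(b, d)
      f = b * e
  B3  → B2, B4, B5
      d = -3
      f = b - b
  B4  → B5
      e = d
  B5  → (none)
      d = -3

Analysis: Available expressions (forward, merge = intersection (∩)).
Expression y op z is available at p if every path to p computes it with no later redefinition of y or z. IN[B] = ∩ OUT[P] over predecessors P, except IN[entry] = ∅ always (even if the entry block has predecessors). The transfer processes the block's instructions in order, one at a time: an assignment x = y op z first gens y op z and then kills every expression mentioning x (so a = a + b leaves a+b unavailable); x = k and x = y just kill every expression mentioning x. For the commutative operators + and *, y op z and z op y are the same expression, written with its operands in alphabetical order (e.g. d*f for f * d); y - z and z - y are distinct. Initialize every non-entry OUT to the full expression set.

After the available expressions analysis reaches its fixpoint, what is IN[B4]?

Answer: {b*e, b-b}

Trace:
Converged values:
  B0:   IN={}   OUT={}
  B1:   IN={}   OUT={}
  B2:   IN={}   OUT={b*e}
  B3:   IN={b*e}   OUT={b*e, b-b}
  B4:   IN={b*e, b-b}   OUT={b-b}
  B5:   IN={b-b}   OUT={b-b}

Merge at B4: IN[B4] = OUT[B3] = {b*e, b-b}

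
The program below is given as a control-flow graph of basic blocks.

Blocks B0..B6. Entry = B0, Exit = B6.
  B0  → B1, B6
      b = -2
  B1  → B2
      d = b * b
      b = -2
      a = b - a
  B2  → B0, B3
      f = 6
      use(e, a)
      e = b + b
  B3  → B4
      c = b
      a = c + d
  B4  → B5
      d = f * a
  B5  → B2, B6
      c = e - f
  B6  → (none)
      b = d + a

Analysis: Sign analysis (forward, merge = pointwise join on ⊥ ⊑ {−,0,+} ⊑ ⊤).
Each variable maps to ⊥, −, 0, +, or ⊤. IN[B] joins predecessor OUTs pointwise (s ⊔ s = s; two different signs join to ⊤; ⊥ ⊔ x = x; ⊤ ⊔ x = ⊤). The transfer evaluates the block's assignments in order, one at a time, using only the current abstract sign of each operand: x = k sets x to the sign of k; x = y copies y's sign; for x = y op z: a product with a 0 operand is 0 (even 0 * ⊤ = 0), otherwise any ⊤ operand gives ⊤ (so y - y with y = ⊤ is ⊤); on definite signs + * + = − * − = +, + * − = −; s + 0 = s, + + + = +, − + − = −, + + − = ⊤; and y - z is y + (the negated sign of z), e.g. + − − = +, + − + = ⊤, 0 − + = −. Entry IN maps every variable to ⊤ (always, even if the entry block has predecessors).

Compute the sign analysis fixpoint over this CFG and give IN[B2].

Answer: {a: ⊤, b: -, c: ⊤, d: ⊤, e: ⊤, f: ⊤}

Trace:
Converged values:
  B0:   IN=(all ⊤)   OUT={b:-; rest ⊤}
  B1:   IN={b:-; rest ⊤}   OUT={b:-, d:+; rest ⊤}
  B2:   IN={b:-; rest ⊤}   OUT={b:-, e:-, f:+; rest ⊤}
  B3:   IN={b:-, e:-, f:+; rest ⊤}   OUT={b:-, c:-, e:-, f:+; rest ⊤}
  B4:   IN={b:-, c:-, e:-, f:+; rest ⊤}   OUT={b:-, c:-, e:-, f:+; rest ⊤}
  B5:   IN={b:-, c:-, e:-, f:+; rest ⊤}   OUT={b:-, c:-, e:-, f:+; rest ⊤}
  B6:   IN={b:-; rest ⊤}   OUT=(all ⊤)

Merge at B2: IN[B2] = OUT[B1] ⊔ OUT[B5] = {a: ⊤, b: -, c: ⊤, d: ⊤, e: ⊤, f: ⊤}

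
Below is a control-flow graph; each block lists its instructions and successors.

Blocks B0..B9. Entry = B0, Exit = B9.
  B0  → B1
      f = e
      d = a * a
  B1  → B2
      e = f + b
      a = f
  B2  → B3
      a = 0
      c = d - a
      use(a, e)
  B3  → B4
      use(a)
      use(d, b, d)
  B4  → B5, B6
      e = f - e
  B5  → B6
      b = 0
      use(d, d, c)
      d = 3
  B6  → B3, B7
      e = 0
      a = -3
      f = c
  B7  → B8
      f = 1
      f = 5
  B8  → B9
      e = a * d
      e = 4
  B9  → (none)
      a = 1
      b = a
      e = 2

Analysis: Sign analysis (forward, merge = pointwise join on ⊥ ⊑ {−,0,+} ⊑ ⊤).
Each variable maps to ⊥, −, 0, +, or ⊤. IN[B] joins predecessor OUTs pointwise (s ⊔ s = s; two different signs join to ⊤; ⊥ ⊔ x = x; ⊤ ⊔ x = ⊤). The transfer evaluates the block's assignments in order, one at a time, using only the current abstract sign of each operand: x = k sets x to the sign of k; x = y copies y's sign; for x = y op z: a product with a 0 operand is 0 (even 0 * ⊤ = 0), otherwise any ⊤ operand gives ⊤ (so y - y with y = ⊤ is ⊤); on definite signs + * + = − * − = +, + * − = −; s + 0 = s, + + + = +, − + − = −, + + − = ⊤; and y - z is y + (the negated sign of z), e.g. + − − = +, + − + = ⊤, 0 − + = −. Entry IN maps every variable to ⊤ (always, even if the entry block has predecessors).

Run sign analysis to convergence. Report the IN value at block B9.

Fixpoint table:
  B0: | IN=(all ⊤) | OUT=(all ⊤)
  B1: | IN=(all ⊤) | OUT=(all ⊤)
  B2: | IN=(all ⊤) | OUT={a:0; rest ⊤}
  B3: | IN=(all ⊤) | OUT=(all ⊤)
  B4: | IN=(all ⊤) | OUT=(all ⊤)
  B5: | IN=(all ⊤) | OUT={b:0, d:+; rest ⊤}
  B6: | IN=(all ⊤) | OUT={a:-, e:0; rest ⊤}
  B7: | IN={a:-, e:0; rest ⊤} | OUT={a:-, e:0, f:+; rest ⊤}
  B8: | IN={a:-, e:0, f:+; rest ⊤} | OUT={a:-, e:+, f:+; rest ⊤}
  B9: | IN={a:-, e:+, f:+; rest ⊤} | OUT={a:+, b:+, e:+, f:+; rest ⊤}

Merge at B9: IN[B9] = OUT[B8] = {a: -, b: ⊤, c: ⊤, d: ⊤, e: +, f: +}

Answer: {a: -, b: ⊤, c: ⊤, d: ⊤, e: +, f: +}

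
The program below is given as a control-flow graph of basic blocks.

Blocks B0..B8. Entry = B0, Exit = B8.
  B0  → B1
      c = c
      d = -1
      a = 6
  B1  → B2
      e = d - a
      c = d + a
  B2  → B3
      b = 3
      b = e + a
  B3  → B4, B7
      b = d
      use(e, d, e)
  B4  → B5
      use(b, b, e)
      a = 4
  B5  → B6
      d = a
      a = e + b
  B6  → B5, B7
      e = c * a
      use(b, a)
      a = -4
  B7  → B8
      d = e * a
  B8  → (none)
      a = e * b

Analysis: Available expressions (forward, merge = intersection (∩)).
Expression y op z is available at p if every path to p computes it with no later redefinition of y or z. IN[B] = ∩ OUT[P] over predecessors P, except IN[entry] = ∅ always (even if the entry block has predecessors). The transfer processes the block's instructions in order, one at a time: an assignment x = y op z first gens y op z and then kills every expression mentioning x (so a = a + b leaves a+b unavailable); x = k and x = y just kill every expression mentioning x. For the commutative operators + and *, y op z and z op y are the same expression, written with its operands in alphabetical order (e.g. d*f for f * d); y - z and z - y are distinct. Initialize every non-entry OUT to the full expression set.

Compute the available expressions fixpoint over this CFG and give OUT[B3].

Answer: {a+d, a+e, d-a}

Trace:
Converged values:
  B0: | IN={} | OUT={}
  B1: | IN={} | OUT={a+d, d-a}
  B2: | IN={a+d, d-a} | OUT={a+d, a+e, d-a}
  B3: | IN={a+d, a+e, d-a} | OUT={a+d, a+e, d-a}
  B4: | IN={a+d, a+e, d-a} | OUT={}
  B5: | IN={} | OUT={b+e}
  B6: | IN={b+e} | OUT={}
  B7: | IN={} | OUT={a*e}
  B8: | IN={a*e} | OUT={b*e}

Merge at B3: IN[B3] = OUT[B2] = {a+d, a+e, d-a}
Applying B3's transfer function to that IN value gives OUT[B3] (row B3 above).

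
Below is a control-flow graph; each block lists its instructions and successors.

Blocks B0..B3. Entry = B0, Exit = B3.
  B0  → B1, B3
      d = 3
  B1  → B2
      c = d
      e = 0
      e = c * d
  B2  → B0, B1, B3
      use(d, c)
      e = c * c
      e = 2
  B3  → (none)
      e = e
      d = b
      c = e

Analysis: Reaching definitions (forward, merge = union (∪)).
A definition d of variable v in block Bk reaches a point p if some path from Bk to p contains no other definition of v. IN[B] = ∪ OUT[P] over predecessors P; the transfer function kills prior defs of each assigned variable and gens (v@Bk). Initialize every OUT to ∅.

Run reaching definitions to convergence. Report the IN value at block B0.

Answer: {c@B1, d@B0, e@B2}

Derivation:
Per-block solution:
  B0: | IN={c@B1, d@B0, e@B2} | OUT={c@B1, d@B0, e@B2}
  B1: | IN={c@B1, d@B0, e@B2} | OUT={c@B1, d@B0, e@B1}
  B2: | IN={c@B1, d@B0, e@B1} | OUT={c@B1, d@B0, e@B2}
  B3: | IN={c@B1, d@B0, e@B2} | OUT={c@B3, d@B3, e@B3}

Merge at B0 (entry node, so the boundary value {} is joined with the incoming edge(s)): IN[B0] = {} ⊔ OUT[B2] = {c@B1, d@B0, e@B2}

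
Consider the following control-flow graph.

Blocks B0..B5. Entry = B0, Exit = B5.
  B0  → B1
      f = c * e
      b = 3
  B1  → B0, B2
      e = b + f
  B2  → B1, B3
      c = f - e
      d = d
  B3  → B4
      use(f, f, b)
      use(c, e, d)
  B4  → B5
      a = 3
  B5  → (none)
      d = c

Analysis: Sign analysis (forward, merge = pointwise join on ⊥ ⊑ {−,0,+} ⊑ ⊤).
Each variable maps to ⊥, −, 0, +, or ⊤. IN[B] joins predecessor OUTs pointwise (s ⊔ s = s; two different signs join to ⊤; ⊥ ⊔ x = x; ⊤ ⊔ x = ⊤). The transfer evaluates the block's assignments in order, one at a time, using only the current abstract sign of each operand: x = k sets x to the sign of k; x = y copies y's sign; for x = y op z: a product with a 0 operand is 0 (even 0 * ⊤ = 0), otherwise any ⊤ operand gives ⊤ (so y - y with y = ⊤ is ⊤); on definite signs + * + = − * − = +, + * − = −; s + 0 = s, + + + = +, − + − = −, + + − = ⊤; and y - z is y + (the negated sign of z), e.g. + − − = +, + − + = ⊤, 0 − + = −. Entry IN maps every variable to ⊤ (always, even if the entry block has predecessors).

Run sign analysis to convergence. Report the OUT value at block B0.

Fixpoint table:
  B0: | IN=(all ⊤) | OUT={b:+; rest ⊤}
  B1: | IN={b:+; rest ⊤} | OUT={b:+; rest ⊤}
  B2: | IN={b:+; rest ⊤} | OUT={b:+; rest ⊤}
  B3: | IN={b:+; rest ⊤} | OUT={b:+; rest ⊤}
  B4: | IN={b:+; rest ⊤} | OUT={a:+, b:+; rest ⊤}
  B5: | IN={a:+, b:+; rest ⊤} | OUT={a:+, b:+; rest ⊤}

Merge at B0 (entry node, so the boundary value (all ⊤) is joined with the incoming edge(s)): IN[B0] = (all ⊤) ⊔ OUT[B1] = {a: ⊤, b: ⊤, c: ⊤, d: ⊤, e: ⊤, f: ⊤}
Applying B0's transfer function to that IN value gives OUT[B0] (row B0 above).

Answer: {a: ⊤, b: +, c: ⊤, d: ⊤, e: ⊤, f: ⊤}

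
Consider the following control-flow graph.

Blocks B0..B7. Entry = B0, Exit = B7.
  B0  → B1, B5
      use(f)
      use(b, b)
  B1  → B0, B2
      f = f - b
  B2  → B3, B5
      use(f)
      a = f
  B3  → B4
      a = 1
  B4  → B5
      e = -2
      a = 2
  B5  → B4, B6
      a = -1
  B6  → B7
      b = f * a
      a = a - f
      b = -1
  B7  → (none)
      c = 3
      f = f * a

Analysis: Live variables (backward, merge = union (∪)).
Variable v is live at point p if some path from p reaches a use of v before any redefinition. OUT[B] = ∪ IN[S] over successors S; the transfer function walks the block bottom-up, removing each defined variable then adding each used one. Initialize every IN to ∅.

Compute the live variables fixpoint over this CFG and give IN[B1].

Converged values:
  B0:   IN={b, f}   OUT={b, f}
  B1:   IN={b, f}   OUT={b, f}
  B2:   IN={f}   OUT={f}
  B3:   IN={f}   OUT={f}
  B4:   IN={f}   OUT={f}
  B5:   IN={f}   OUT={a, f}
  B6:   IN={a, f}   OUT={a, f}
  B7:   IN={a, f}   OUT={}

Merge at B1: OUT[B1] = IN[B0] ⊔ IN[B2] = {b, f}
Applying B1's transfer function to that OUT value gives IN[B1] (row B1 above).

Answer: {b, f}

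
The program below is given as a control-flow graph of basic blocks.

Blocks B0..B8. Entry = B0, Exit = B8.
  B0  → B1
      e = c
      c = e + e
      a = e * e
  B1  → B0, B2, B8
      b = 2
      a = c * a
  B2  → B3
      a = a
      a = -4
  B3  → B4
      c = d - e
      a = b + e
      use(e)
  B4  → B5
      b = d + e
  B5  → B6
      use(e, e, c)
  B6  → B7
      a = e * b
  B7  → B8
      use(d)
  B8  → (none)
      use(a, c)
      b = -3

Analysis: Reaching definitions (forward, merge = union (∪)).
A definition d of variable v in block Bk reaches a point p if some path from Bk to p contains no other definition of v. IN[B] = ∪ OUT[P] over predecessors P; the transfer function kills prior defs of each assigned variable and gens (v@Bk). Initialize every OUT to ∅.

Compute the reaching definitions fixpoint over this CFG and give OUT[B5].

Answer: {a@B3, b@B4, c@B3, e@B0}

Working:
Fixpoint table:
  B0:  IN={a@B1, b@B1, c@B0, e@B0}  OUT={a@B0, b@B1, c@B0, e@B0}
  B1:  IN={a@B0, b@B1, c@B0, e@B0}  OUT={a@B1, b@B1, c@B0, e@B0}
  B2:  IN={a@B1, b@B1, c@B0, e@B0}  OUT={a@B2, b@B1, c@B0, e@B0}
  B3:  IN={a@B2, b@B1, c@B0, e@B0}  OUT={a@B3, b@B1, c@B3, e@B0}
  B4:  IN={a@B3, b@B1, c@B3, e@B0}  OUT={a@B3, b@B4, c@B3, e@B0}
  B5:  IN={a@B3, b@B4, c@B3, e@B0}  OUT={a@B3, b@B4, c@B3, e@B0}
  B6:  IN={a@B3, b@B4, c@B3, e@B0}  OUT={a@B6, b@B4, c@B3, e@B0}
  B7:  IN={a@B6, b@B4, c@B3, e@B0}  OUT={a@B6, b@B4, c@B3, e@B0}
  B8:  IN={a@B1, a@B6, b@B1, b@B4, c@B0, c@B3, e@B0}  OUT={a@B1, a@B6, b@B8, c@B0, c@B3, e@B0}

Merge at B5: IN[B5] = OUT[B4] = {a@B3, b@B4, c@B3, e@B0}
Applying B5's transfer function to that IN value gives OUT[B5] (row B5 above).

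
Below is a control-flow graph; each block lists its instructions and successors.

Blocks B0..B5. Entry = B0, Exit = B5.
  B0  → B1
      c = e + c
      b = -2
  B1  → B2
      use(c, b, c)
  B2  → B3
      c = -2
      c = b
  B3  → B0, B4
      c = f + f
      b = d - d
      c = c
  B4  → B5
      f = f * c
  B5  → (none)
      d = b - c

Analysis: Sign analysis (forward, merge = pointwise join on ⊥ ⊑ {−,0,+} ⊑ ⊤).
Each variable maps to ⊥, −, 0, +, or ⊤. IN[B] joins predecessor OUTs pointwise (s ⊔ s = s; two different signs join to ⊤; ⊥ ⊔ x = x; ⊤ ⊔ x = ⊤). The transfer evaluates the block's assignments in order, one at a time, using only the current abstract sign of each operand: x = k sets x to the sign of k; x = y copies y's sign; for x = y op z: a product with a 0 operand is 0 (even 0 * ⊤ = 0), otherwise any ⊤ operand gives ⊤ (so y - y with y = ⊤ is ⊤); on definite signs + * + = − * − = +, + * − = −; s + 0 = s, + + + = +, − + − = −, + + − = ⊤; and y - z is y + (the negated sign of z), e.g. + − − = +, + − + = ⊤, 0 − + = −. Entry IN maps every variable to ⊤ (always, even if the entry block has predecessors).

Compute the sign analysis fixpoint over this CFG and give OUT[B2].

Answer: {a: ⊤, b: -, c: -, d: ⊤, e: ⊤, f: ⊤}

Working:
Per-block solution:
  B0:   IN=(all ⊤)   OUT={b:-; rest ⊤}
  B1:   IN={b:-; rest ⊤}   OUT={b:-; rest ⊤}
  B2:   IN={b:-; rest ⊤}   OUT={b:-, c:-; rest ⊤}
  B3:   IN={b:-, c:-; rest ⊤}   OUT=(all ⊤)
  B4:   IN=(all ⊤)   OUT=(all ⊤)
  B5:   IN=(all ⊤)   OUT=(all ⊤)

Merge at B2: IN[B2] = OUT[B1] = {a: ⊤, b: -, c: ⊤, d: ⊤, e: ⊤, f: ⊤}
Applying B2's transfer function to that IN value gives OUT[B2] (row B2 above).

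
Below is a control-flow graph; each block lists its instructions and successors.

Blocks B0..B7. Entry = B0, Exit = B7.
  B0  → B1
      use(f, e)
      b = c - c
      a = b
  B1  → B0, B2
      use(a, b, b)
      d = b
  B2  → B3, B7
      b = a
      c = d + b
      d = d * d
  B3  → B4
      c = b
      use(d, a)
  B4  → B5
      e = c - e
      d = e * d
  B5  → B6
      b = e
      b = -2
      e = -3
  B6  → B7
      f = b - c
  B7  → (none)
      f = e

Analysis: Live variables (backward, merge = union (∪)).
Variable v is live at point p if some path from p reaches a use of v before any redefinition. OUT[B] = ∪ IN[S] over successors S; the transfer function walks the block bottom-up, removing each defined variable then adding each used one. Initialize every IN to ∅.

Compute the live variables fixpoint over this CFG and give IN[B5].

Answer: {c, e}

Trace:
Converged values:
  B0:  IN={c, e, f}  OUT={a, b, c, e, f}
  B1:  IN={a, b, c, e, f}  OUT={a, c, d, e, f}
  B2:  IN={a, d, e}  OUT={a, b, d, e}
  B3:  IN={a, b, d, e}  OUT={c, d, e}
  B4:  IN={c, d, e}  OUT={c, e}
  B5:  IN={c, e}  OUT={b, c, e}
  B6:  IN={b, c, e}  OUT={e}
  B7:  IN={e}  OUT={}

Merge at B5: OUT[B5] = IN[B6] = {b, c, e}
Applying B5's transfer function to that OUT value gives IN[B5] (row B5 above).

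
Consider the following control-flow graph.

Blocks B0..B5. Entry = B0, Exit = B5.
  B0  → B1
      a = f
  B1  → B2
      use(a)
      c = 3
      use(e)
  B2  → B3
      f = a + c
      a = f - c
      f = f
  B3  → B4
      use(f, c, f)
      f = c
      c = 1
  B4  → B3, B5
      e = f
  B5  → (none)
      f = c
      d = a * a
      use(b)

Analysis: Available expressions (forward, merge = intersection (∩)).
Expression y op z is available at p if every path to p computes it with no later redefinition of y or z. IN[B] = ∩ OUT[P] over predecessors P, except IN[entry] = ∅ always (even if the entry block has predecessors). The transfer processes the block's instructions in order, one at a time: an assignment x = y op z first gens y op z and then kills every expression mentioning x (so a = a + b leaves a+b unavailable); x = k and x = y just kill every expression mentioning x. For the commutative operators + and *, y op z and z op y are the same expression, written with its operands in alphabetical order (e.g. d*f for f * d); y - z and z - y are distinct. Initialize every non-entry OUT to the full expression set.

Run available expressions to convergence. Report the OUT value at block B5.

Answer: {a*a}

Derivation:
Per-block solution:
  B0:  IN={}  OUT={}
  B1:  IN={}  OUT={}
  B2:  IN={}  OUT={}
  B3:  IN={}  OUT={}
  B4:  IN={}  OUT={}
  B5:  IN={}  OUT={a*a}

Merge at B5: IN[B5] = OUT[B4] = {}
Applying B5's transfer function to that IN value gives OUT[B5] (row B5 above).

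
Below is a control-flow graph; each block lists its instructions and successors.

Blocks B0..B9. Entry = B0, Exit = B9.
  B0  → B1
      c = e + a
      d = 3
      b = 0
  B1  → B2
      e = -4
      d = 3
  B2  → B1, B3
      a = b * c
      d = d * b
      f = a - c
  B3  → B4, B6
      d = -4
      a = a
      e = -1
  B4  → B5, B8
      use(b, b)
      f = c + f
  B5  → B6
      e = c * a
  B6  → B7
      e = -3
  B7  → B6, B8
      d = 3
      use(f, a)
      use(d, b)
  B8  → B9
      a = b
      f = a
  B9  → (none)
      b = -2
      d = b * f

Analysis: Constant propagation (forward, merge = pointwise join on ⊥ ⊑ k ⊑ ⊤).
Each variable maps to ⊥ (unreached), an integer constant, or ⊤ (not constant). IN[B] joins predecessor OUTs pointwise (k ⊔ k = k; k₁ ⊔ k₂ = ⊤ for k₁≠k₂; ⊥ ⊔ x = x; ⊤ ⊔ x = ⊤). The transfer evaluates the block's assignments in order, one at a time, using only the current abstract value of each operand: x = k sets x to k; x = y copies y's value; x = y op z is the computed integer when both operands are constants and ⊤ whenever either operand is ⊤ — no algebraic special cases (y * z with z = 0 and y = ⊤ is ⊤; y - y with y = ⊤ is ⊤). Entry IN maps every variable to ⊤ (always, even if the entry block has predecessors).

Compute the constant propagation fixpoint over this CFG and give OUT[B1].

Answer: {a: ⊤, b: 0, c: ⊤, d: 3, e: -4, f: ⊤}

Trace:
Converged values:
  B0:  IN=(all ⊤)  OUT={b:0, d:3; rest ⊤}
  B1:  IN={b:0; rest ⊤}  OUT={b:0, d:3, e:-4; rest ⊤}
  B2:  IN={b:0, d:3, e:-4; rest ⊤}  OUT={b:0, d:0, e:-4; rest ⊤}
  B3:  IN={b:0, d:0, e:-4; rest ⊤}  OUT={b:0, d:-4, e:-1; rest ⊤}
  B4:  IN={b:0, d:-4, e:-1; rest ⊤}  OUT={b:0, d:-4, e:-1; rest ⊤}
  B5:  IN={b:0, d:-4, e:-1; rest ⊤}  OUT={b:0, d:-4; rest ⊤}
  B6:  IN={b:0; rest ⊤}  OUT={b:0, e:-3; rest ⊤}
  B7:  IN={b:0, e:-3; rest ⊤}  OUT={b:0, d:3, e:-3; rest ⊤}
  B8:  IN={b:0; rest ⊤}  OUT={a:0, b:0, f:0; rest ⊤}
  B9:  IN={a:0, b:0, f:0; rest ⊤}  OUT={a:0, b:-2, d:0, f:0; rest ⊤}

Merge at B1: IN[B1] = OUT[B0] ⊔ OUT[B2] = {a: ⊤, b: 0, c: ⊤, d: ⊤, e: ⊤, f: ⊤}
Applying B1's transfer function to that IN value gives OUT[B1] (row B1 above).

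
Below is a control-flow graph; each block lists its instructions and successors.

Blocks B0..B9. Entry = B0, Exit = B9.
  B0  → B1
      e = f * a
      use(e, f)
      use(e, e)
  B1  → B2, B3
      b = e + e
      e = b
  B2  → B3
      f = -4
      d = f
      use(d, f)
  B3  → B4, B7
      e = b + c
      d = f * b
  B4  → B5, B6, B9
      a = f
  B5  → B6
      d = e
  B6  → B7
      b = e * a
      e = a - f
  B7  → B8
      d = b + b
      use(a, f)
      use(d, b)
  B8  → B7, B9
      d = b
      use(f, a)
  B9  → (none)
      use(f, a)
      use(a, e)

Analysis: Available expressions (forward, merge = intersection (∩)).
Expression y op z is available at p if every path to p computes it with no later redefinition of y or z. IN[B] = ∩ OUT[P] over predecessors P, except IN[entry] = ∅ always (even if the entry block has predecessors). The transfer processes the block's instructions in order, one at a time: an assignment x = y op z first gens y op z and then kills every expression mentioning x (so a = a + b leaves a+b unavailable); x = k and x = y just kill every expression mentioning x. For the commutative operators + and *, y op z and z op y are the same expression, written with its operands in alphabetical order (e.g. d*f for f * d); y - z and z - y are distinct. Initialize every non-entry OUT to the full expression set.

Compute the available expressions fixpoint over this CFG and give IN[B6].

Fixpoint table:
  B0: | IN={} | OUT={a*f}
  B1: | IN={a*f} | OUT={a*f}
  B2: | IN={a*f} | OUT={}
  B3: | IN={} | OUT={b*f, b+c}
  B4: | IN={b*f, b+c} | OUT={b*f, b+c}
  B5: | IN={b*f, b+c} | OUT={b*f, b+c}
  B6: | IN={b*f, b+c} | OUT={a-f}
  B7: | IN={} | OUT={b+b}
  B8: | IN={b+b} | OUT={b+b}
  B9: | IN={} | OUT={}

Merge at B6: IN[B6] = OUT[B4] ∩ OUT[B5] = {b*f, b+c}

Answer: {b*f, b+c}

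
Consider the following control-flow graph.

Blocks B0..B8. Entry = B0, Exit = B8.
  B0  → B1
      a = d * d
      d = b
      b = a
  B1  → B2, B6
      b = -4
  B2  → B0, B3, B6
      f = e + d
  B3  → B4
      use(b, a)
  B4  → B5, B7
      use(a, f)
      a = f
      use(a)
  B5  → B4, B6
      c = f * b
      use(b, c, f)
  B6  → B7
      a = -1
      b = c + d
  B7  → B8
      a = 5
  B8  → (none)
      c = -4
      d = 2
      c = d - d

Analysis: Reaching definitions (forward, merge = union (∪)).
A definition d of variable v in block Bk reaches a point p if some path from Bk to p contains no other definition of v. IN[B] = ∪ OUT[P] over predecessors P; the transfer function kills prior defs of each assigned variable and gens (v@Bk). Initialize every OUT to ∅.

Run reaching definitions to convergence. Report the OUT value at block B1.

Answer: {a@B0, b@B1, d@B0, f@B2}

Working:
Fixpoint table:
  B0: | IN={a@B0, b@B1, d@B0, f@B2} | OUT={a@B0, b@B0, d@B0, f@B2}
  B1: | IN={a@B0, b@B0, d@B0, f@B2} | OUT={a@B0, b@B1, d@B0, f@B2}
  B2: | IN={a@B0, b@B1, d@B0, f@B2} | OUT={a@B0, b@B1, d@B0, f@B2}
  B3: | IN={a@B0, b@B1, d@B0, f@B2} | OUT={a@B0, b@B1, d@B0, f@B2}
  B4: | IN={a@B0, a@B4, b@B1, c@B5, d@B0, f@B2} | OUT={a@B4, b@B1, c@B5, d@B0, f@B2}
  B5: | IN={a@B4, b@B1, c@B5, d@B0, f@B2} | OUT={a@B4, b@B1, c@B5, d@B0, f@B2}
  B6: | IN={a@B0, a@B4, b@B1, c@B5, d@B0, f@B2} | OUT={a@B6, b@B6, c@B5, d@B0, f@B2}
  B7: | IN={a@B4, a@B6, b@B1, b@B6, c@B5, d@B0, f@B2} | OUT={a@B7, b@B1, b@B6, c@B5, d@B0, f@B2}
  B8: | IN={a@B7, b@B1, b@B6, c@B5, d@B0, f@B2} | OUT={a@B7, b@B1, b@B6, c@B8, d@B8, f@B2}

Merge at B1: IN[B1] = OUT[B0] = {a@B0, b@B0, d@B0, f@B2}
Applying B1's transfer function to that IN value gives OUT[B1] (row B1 above).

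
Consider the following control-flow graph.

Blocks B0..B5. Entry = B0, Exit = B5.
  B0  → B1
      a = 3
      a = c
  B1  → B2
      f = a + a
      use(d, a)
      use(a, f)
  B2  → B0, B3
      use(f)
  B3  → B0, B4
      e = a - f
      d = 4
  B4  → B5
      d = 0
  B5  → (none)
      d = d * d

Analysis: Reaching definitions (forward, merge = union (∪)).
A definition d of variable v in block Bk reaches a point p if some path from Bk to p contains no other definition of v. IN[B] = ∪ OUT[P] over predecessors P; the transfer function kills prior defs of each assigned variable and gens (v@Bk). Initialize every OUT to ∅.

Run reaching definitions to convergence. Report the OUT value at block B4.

Fixpoint table:
  B0: | IN={a@B0, d@B3, e@B3, f@B1} | OUT={a@B0, d@B3, e@B3, f@B1}
  B1: | IN={a@B0, d@B3, e@B3, f@B1} | OUT={a@B0, d@B3, e@B3, f@B1}
  B2: | IN={a@B0, d@B3, e@B3, f@B1} | OUT={a@B0, d@B3, e@B3, f@B1}
  B3: | IN={a@B0, d@B3, e@B3, f@B1} | OUT={a@B0, d@B3, e@B3, f@B1}
  B4: | IN={a@B0, d@B3, e@B3, f@B1} | OUT={a@B0, d@B4, e@B3, f@B1}
  B5: | IN={a@B0, d@B4, e@B3, f@B1} | OUT={a@B0, d@B5, e@B3, f@B1}

Merge at B4: IN[B4] = OUT[B3] = {a@B0, d@B3, e@B3, f@B1}
Applying B4's transfer function to that IN value gives OUT[B4] (row B4 above).

Answer: {a@B0, d@B4, e@B3, f@B1}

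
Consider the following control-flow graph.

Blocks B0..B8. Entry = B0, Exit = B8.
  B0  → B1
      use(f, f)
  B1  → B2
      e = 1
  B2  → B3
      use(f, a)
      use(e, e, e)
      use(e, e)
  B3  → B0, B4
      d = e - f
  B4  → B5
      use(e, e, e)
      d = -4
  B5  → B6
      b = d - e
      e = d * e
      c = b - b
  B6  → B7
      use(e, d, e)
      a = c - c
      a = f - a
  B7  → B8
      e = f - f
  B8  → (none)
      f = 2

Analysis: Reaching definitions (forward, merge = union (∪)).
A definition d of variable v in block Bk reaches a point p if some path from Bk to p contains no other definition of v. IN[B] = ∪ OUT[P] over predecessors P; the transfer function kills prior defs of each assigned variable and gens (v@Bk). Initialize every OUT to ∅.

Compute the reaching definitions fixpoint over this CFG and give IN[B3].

Answer: {d@B3, e@B1}

Trace:
Fixpoint table:
  B0: | IN={d@B3, e@B1} | OUT={d@B3, e@B1}
  B1: | IN={d@B3, e@B1} | OUT={d@B3, e@B1}
  B2: | IN={d@B3, e@B1} | OUT={d@B3, e@B1}
  B3: | IN={d@B3, e@B1} | OUT={d@B3, e@B1}
  B4: | IN={d@B3, e@B1} | OUT={d@B4, e@B1}
  B5: | IN={d@B4, e@B1} | OUT={b@B5, c@B5, d@B4, e@B5}
  B6: | IN={b@B5, c@B5, d@B4, e@B5} | OUT={a@B6, b@B5, c@B5, d@B4, e@B5}
  B7: | IN={a@B6, b@B5, c@B5, d@B4, e@B5} | OUT={a@B6, b@B5, c@B5, d@B4, e@B7}
  B8: | IN={a@B6, b@B5, c@B5, d@B4, e@B7} | OUT={a@B6, b@B5, c@B5, d@B4, e@B7, f@B8}

Merge at B3: IN[B3] = OUT[B2] = {d@B3, e@B1}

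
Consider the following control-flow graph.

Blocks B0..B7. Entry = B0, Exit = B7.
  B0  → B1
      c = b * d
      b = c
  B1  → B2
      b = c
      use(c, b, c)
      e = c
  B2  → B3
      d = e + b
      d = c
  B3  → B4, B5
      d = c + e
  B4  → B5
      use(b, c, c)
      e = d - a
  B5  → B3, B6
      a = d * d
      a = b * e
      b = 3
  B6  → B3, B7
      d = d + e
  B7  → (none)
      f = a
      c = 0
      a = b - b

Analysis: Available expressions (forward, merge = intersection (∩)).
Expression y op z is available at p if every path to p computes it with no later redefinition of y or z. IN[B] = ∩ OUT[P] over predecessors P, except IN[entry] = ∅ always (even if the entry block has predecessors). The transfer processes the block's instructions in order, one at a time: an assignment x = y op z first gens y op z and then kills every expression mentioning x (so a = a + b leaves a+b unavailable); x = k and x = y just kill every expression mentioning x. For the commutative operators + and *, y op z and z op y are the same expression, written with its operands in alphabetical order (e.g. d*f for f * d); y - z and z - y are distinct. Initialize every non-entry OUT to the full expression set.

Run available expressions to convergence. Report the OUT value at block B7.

Answer: {b-b}

Working:
Fixpoint table:
  B0: | IN={} | OUT={}
  B1: | IN={} | OUT={}
  B2: | IN={} | OUT={b+e}
  B3: | IN={} | OUT={c+e}
  B4: | IN={c+e} | OUT={d-a}
  B5: | IN={} | OUT={d*d}
  B6: | IN={d*d} | OUT={}
  B7: | IN={} | OUT={b-b}

Merge at B7: IN[B7] = OUT[B6] = {}
Applying B7's transfer function to that IN value gives OUT[B7] (row B7 above).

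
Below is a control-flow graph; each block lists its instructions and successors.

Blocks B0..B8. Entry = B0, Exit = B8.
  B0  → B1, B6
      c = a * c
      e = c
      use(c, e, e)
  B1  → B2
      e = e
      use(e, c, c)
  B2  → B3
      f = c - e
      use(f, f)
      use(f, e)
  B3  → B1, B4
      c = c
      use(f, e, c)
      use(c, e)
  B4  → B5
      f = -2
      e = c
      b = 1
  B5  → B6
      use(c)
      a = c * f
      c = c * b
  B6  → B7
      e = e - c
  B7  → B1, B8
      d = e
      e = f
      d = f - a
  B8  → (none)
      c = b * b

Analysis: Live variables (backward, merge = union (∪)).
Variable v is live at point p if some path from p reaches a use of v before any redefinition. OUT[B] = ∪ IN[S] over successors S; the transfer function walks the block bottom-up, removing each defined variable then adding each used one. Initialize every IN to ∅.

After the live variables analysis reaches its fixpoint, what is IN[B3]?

Converged values:
  B0: | IN={a, b, c, f} | OUT={a, b, c, e, f}
  B1: | IN={c, e} | OUT={c, e}
  B2: | IN={c, e} | OUT={c, e, f}
  B3: | IN={c, e, f} | OUT={c, e}
  B4: | IN={c} | OUT={b, c, e, f}
  B5: | IN={b, c, e, f} | OUT={a, b, c, e, f}
  B6: | IN={a, b, c, e, f} | OUT={a, b, c, e, f}
  B7: | IN={a, b, c, e, f} | OUT={b, c, e}
  B8: | IN={b} | OUT={}

Merge at B3: OUT[B3] = IN[B1] ⊔ IN[B4] = {c, e}
Applying B3's transfer function to that OUT value gives IN[B3] (row B3 above).

Answer: {c, e, f}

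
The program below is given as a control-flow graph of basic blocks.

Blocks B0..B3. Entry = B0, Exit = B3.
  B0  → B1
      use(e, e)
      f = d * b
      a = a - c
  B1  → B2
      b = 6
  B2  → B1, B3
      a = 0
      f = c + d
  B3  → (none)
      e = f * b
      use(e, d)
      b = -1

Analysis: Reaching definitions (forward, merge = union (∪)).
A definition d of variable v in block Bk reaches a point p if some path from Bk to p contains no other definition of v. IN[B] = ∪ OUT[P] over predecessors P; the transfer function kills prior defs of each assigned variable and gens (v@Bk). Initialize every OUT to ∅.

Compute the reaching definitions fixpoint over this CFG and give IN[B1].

Fixpoint table:
  B0:   IN={}   OUT={a@B0, f@B0}
  B1:   IN={a@B0, a@B2, b@B1, f@B0, f@B2}   OUT={a@B0, a@B2, b@B1, f@B0, f@B2}
  B2:   IN={a@B0, a@B2, b@B1, f@B0, f@B2}   OUT={a@B2, b@B1, f@B2}
  B3:   IN={a@B2, b@B1, f@B2}   OUT={a@B2, b@B3, e@B3, f@B2}

Merge at B1: IN[B1] = OUT[B0] ⊔ OUT[B2] = {a@B0, a@B2, b@B1, f@B0, f@B2}

Answer: {a@B0, a@B2, b@B1, f@B0, f@B2}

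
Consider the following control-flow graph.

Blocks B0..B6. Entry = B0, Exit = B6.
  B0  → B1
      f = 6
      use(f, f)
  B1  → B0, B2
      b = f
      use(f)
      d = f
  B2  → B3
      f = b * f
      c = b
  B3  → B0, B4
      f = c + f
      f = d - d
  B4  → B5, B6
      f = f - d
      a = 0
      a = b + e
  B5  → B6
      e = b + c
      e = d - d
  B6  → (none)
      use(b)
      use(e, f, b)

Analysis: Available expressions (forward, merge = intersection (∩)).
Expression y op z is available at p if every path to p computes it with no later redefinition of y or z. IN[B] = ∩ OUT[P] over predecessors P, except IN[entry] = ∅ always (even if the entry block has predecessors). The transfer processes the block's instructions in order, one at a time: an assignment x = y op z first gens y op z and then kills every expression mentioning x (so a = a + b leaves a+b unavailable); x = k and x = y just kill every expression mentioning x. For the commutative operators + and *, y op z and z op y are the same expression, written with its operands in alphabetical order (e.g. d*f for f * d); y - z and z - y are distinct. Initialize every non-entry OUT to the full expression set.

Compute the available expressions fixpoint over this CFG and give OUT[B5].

Answer: {b+c, d-d}

Working:
Fixpoint table:
  B0: | IN={} | OUT={}
  B1: | IN={} | OUT={}
  B2: | IN={} | OUT={}
  B3: | IN={} | OUT={d-d}
  B4: | IN={d-d} | OUT={b+e, d-d}
  B5: | IN={b+e, d-d} | OUT={b+c, d-d}
  B6: | IN={d-d} | OUT={d-d}

Merge at B5: IN[B5] = OUT[B4] = {b+e, d-d}
Applying B5's transfer function to that IN value gives OUT[B5] (row B5 above).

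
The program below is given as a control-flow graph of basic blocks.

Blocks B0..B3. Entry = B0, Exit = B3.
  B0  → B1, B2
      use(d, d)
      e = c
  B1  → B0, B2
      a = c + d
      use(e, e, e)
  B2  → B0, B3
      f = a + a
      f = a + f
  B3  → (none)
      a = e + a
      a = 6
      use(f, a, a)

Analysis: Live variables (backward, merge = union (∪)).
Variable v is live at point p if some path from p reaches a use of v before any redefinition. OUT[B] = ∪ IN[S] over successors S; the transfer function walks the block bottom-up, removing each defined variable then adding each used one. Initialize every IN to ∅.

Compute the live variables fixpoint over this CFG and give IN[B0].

Answer: {a, c, d}

Trace:
Fixpoint table:
  B0:   IN={a, c, d}   OUT={a, c, d, e}
  B1:   IN={c, d, e}   OUT={a, c, d, e}
  B2:   IN={a, c, d, e}   OUT={a, c, d, e, f}
  B3:   IN={a, e, f}   OUT={}

Merge at B0: OUT[B0] = IN[B1] ⊔ IN[B2] = {a, c, d, e}
Applying B0's transfer function to that OUT value gives IN[B0] (row B0 above).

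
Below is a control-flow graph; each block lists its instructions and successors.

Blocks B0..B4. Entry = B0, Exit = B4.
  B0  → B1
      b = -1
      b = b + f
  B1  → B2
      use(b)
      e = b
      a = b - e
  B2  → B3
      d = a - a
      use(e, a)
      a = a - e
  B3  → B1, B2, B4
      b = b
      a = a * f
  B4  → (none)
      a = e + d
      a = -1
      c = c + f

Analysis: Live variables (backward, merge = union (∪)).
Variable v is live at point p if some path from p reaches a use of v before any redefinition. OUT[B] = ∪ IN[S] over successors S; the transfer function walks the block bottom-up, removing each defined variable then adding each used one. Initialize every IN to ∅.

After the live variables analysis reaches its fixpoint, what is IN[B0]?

Fixpoint table:
  B0: | IN={c, f} | OUT={b, c, f}
  B1: | IN={b, c, f} | OUT={a, b, c, e, f}
  B2: | IN={a, b, c, e, f} | OUT={a, b, c, d, e, f}
  B3: | IN={a, b, c, d, e, f} | OUT={a, b, c, d, e, f}
  B4: | IN={c, d, e, f} | OUT={}

Merge at B0: OUT[B0] = IN[B1] = {b, c, f}
Applying B0's transfer function to that OUT value gives IN[B0] (row B0 above).

Answer: {c, f}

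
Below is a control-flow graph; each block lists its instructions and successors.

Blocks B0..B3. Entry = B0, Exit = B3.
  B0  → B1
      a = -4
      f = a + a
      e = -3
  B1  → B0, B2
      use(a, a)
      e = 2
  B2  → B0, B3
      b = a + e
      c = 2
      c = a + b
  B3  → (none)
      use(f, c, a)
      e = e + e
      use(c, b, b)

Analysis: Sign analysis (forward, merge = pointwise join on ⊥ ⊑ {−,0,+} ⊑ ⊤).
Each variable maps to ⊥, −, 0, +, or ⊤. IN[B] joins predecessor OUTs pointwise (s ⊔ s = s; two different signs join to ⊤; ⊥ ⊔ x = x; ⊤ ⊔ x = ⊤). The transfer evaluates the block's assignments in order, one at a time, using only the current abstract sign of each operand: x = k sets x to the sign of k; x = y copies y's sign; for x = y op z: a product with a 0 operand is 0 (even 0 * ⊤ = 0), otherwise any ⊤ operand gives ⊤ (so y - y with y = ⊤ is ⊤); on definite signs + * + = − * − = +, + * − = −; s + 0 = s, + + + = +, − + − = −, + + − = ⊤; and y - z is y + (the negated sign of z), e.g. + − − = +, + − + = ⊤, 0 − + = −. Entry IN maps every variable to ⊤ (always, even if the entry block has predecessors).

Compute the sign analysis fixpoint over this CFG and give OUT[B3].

Converged values:
  B0: | IN=(all ⊤) | OUT={a:-, e:-, f:-; rest ⊤}
  B1: | IN={a:-, e:-, f:-; rest ⊤} | OUT={a:-, e:+, f:-; rest ⊤}
  B2: | IN={a:-, e:+, f:-; rest ⊤} | OUT={a:-, e:+, f:-; rest ⊤}
  B3: | IN={a:-, e:+, f:-; rest ⊤} | OUT={a:-, e:+, f:-; rest ⊤}

Merge at B3: IN[B3] = OUT[B2] = {a: -, b: ⊤, c: ⊤, d: ⊤, e: +, f: -}
Applying B3's transfer function to that IN value gives OUT[B3] (row B3 above).

Answer: {a: -, b: ⊤, c: ⊤, d: ⊤, e: +, f: -}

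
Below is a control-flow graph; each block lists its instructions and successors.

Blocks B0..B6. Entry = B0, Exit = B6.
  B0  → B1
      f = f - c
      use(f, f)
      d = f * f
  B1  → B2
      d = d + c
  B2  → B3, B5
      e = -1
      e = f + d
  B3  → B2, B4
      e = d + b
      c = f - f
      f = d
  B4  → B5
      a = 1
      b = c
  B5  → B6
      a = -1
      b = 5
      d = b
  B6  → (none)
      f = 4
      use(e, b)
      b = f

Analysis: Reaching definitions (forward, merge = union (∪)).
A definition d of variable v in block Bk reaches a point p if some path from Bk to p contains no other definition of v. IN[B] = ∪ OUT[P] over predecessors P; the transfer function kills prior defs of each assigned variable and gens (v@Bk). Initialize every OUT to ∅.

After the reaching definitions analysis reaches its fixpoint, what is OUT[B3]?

Answer: {c@B3, d@B1, e@B3, f@B3}

Trace:
Per-block solution:
  B0: | IN={} | OUT={d@B0, f@B0}
  B1: | IN={d@B0, f@B0} | OUT={d@B1, f@B0}
  B2: | IN={c@B3, d@B1, e@B3, f@B0, f@B3} | OUT={c@B3, d@B1, e@B2, f@B0, f@B3}
  B3: | IN={c@B3, d@B1, e@B2, f@B0, f@B3} | OUT={c@B3, d@B1, e@B3, f@B3}
  B4: | IN={c@B3, d@B1, e@B3, f@B3} | OUT={a@B4, b@B4, c@B3, d@B1, e@B3, f@B3}
  B5: | IN={a@B4, b@B4, c@B3, d@B1, e@B2, e@B3, f@B0, f@B3} | OUT={a@B5, b@B5, c@B3, d@B5, e@B2, e@B3, f@B0, f@B3}
  B6: | IN={a@B5, b@B5, c@B3, d@B5, e@B2, e@B3, f@B0, f@B3} | OUT={a@B5, b@B6, c@B3, d@B5, e@B2, e@B3, f@B6}

Merge at B3: IN[B3] = OUT[B2] = {c@B3, d@B1, e@B2, f@B0, f@B3}
Applying B3's transfer function to that IN value gives OUT[B3] (row B3 above).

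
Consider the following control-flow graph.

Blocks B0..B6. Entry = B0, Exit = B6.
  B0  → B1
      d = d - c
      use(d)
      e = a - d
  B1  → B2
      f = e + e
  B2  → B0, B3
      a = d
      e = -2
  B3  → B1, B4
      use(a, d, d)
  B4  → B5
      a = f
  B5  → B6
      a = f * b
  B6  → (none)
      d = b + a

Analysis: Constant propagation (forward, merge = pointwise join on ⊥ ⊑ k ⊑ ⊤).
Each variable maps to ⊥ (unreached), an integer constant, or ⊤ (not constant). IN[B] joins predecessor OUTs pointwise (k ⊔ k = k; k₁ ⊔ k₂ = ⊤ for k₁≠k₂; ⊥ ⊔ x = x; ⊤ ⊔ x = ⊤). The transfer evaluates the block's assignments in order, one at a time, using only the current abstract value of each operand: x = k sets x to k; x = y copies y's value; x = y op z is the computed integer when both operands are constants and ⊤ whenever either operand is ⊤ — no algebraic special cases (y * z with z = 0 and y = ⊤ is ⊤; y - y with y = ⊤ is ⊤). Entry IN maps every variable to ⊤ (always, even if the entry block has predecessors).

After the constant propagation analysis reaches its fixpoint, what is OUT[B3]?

Per-block solution:
  B0:   IN=(all ⊤)   OUT=(all ⊤)
  B1:   IN=(all ⊤)   OUT=(all ⊤)
  B2:   IN=(all ⊤)   OUT={e:-2; rest ⊤}
  B3:   IN={e:-2; rest ⊤}   OUT={e:-2; rest ⊤}
  B4:   IN={e:-2; rest ⊤}   OUT={e:-2; rest ⊤}
  B5:   IN={e:-2; rest ⊤}   OUT={e:-2; rest ⊤}
  B6:   IN={e:-2; rest ⊤}   OUT={e:-2; rest ⊤}

Merge at B3: IN[B3] = OUT[B2] = {a: ⊤, b: ⊤, c: ⊤, d: ⊤, e: -2, f: ⊤}
Applying B3's transfer function to that IN value gives OUT[B3] (row B3 above).

Answer: {a: ⊤, b: ⊤, c: ⊤, d: ⊤, e: -2, f: ⊤}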